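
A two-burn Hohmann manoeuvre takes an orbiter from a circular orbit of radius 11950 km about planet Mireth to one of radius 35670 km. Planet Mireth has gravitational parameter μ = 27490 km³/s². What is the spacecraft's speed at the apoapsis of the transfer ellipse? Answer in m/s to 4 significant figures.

v = 621.9 m/s

Semi-major axis of the transfer orbit: a_t = (11950 + 35670)/2 = 23810 km.
The apoapsis of the transfer ellipse is at r = 35670 km.
Applying v² = μ(2/r − 1/a_t): v = 0.6219 km/s.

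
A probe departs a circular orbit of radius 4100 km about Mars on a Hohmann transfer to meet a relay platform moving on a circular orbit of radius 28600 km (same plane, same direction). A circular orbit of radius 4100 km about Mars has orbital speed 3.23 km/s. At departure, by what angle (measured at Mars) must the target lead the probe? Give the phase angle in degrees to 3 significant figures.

From the circular-orbit relation v² = μ/r at r = 4100 km: μ = v²r = (3.23)² × 4100 = 42774.9 km³/s².
Transfer-ellipse semi-major axis a_t = (r₁ + r₂)/2 = (4100 + 28600)/2 = 16350 km.
The half-period of the transfer ellipse is t = π√(a_t³/μ) = 31756 s.
Target angular speed ω₂ = √(μ/r₂³) = 4.2761×10^-5 rad/s.
Angle swept by the target during transfer: ω₂·t = 1.3579 rad = 77.80°.
The probe traverses 180° on the transfer ellipse, so the target must lead by 180° − 77.80° = 102°.

φ = 102°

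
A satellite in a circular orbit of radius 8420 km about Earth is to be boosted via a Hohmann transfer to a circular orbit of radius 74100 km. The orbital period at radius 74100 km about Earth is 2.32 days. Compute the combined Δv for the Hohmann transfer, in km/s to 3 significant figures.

From Kepler's third law T² = 4π²r³/μ at r = 74100 km, T = 2.32 days = 2.32 × 86400 s = 2.00448×10^5 s: μ = 4π²r³/T² = 3.99771×10^5 km³/s².
Semi-major axis of the transfer orbit: a_t = (8420 + 74100)/2 = 41260 km.
Circular speed at r₁: v₁ = √(μ/r₁) = √(3.99771×10^5/8420) = 6.890 km/s.
On the transfer ellipse at r₁, v² = μ(2/r − 1/a) gives v_p = √[μ(2/r₁ − 1/a_t)] = 9.234 km/s.
First burn Δv₁ = |v_p − v₁| = 2.344 km/s.
At r₂, v₂ = √(μ/r₂) = 2.3227 km/s.
Transfer-orbit speed at r₂: v_a = √[μ(2/r₂ − 1/a_t)] = 1.0493 km/s.
Second burn Δv₂ = |v₂ − v_a| = 1.273 km/s.
Δv = Δv₁ + Δv₂ = 2.344 + 1.273 = 3.617 km/s.

Δv = 3.62 km/s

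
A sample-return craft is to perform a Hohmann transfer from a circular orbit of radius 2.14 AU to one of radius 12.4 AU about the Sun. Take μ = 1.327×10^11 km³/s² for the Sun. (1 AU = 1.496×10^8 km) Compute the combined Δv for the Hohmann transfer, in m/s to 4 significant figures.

In km: r₁ = 2.14 × 1.496×10^8 = 3.20144×10^8 km; r₂ = 12.4 × 1.496×10^8 = 1.85504×10^9 km.
Semi-major axis of the transfer orbit: a_t = (3.20144×10^8 + 1.85504×10^9)/2 = 1.087592×10^9 km.
At r₁ the circular-orbit speed is v₁ = √(μ/r₁) = 20.36 km/s.
Transfer-orbit speed at r₁ (v² = μ(2/r − 1/a)): v_p = √[μ(2/r₁ − 1/a_t)] = 26.59 km/s.
First burn Δv₁ = |v_p − v₁| = 6.230 km/s.
At r₂, v₂ = √(μ/r₂) = 8.458 km/s.
Transfer-orbit speed at r₂: v_a = √[μ(2/r₂ − 1/a_t)] = 4.589 km/s.
Second burn Δv₂ = |v₂ − v_a| = 3.869 km/s.
Δv = Δv₁ + Δv₂ = 6.230 + 3.869 = 10.10 km/s.

Δv = 10100 m/s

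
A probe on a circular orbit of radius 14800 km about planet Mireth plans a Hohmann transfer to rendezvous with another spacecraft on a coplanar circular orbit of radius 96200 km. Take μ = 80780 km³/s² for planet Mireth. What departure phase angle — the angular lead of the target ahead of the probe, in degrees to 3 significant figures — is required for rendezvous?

φ = 101°

Semi-major axis of the transfer orbit: a_t = (14800 + 96200)/2 = 55500 km.
Transfer time t = π√(a_t³/μ) = 1.44523×10^5 s.
Target angular speed ω₂ = √(μ/r₂³) = 9.52553×10^-6 rad/s.
Angle swept by the target during transfer: ω₂·t = 1.3767 rad = 78.88°.
The probe traverses 180° on the transfer ellipse, so the target must lead by 180° − 78.88° = 101°.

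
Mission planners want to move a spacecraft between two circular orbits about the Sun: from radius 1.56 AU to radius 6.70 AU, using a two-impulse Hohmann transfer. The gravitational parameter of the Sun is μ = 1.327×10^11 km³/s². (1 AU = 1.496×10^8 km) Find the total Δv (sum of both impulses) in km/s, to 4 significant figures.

Δv = 10.96 km/s

In km: r₁ = 1.56 × 1.496×10^8 = 2.33376×10^8 km; r₂ = 6.70 × 1.496×10^8 = 1.00232×10^9 km.
The Hohmann ellipse has a_t = (r₁ + r₂)/2 = 6.17848×10^8 km.
At r₁ the circular-orbit speed is v₁ = √(μ/r₁) = 23.846 km/s.
On the transfer ellipse at r₁, v² = μ(2/r − 1/a) gives v_p = √[μ(2/r₁ − 1/a_t)] = 30.372 km/s.
First burn Δv₁ = |v_p − v₁| = 6.526 km/s.
Circular speed at r₂: v₂ = √(μ/r₂) = 11.5062 km/s.
Transfer-orbit speed at r₂: v_a = √[μ(2/r₂ − 1/a_t)] = 7.07163 km/s.
Second burn Δv₂ = |v₂ − v_a| = 4.435 km/s.
Δv = Δv₁ + Δv₂ = 6.526 + 4.435 = 10.96 km/s.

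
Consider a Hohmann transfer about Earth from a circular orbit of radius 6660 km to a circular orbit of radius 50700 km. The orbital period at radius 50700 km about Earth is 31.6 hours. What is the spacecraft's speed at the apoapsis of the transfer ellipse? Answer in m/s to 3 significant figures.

From Kepler's third law T² = 4π²r³/μ at r = 50700 km, T = 31.6 hours = 31.6 × 3600 s = 1.1376×10^5 s: μ = 4π²r³/T² = 3.97562×10^5 km³/s².
Transfer-ellipse semi-major axis a_t = (r₁ + r₂)/2 = (6660 + 50700)/2 = 28680 km.
The apoapsis of the transfer ellipse is at r = 50700 km.
Applying v² = μ(2/r − 1/a_t): v = 1.349 km/s.

v = 1350 m/s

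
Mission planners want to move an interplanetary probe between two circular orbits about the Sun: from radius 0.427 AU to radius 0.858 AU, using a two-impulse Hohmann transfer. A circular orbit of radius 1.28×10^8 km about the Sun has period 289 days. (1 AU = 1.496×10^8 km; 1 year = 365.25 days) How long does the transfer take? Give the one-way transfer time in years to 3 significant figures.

From Kepler's third law T² = 4π²r³/μ at r = 1.28×10^8 km, T = 289 days = 289 × 86400 s = 2.49696×10^7 s: μ = 4π²r³/T² = 1.32790×10^11 km³/s².
In km: r₁ = 0.427 × 1.496×10^8 = 6.38792×10^7 km; r₂ = 0.858 × 1.496×10^8 = 1.283568×10^8 km.
Transfer-ellipse semi-major axis a_t = (r₁ + r₂)/2 = (6.38792×10^7 + 1.283568×10^8)/2 = 9.6118×10^7 km.
By Kepler's third law the transfer-orbit period is T = 2π√(a_t³/μ), so t = T/2 = 8.124×10^6 s.
Converting: 8.124×10^6 s ÷ 3.15576×10^7 s/year (365.25 × 86400) = 0.257 years.

t = 0.257 years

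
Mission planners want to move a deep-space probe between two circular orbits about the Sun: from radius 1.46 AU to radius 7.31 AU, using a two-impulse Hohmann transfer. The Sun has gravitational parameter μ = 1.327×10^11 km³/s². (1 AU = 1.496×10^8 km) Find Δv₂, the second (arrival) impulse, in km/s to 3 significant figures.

Δv₂ = 4.66 km/s

In km: r₁ = 1.46 × 1.496×10^8 = 2.18416×10^8 km; r₂ = 7.31 × 1.496×10^8 = 1.093576×10^9 km.
The Hohmann ellipse has a_t = (r₁ + r₂)/2 = 6.55996×10^8 km.
Circular speed at r = 1.093576×10^9 km: v_c = √(μ/r) = 11.0157 km/s.
Vis-viva on the transfer ellipse at r = 1.093576×10^9 km gives v_t = √[μ(2/r − 1/a_t)] = 6.35627 km/s.
Δv₂ = |v_t − v_c| = |6.35627 − 11.0157| = 4.659 km/s.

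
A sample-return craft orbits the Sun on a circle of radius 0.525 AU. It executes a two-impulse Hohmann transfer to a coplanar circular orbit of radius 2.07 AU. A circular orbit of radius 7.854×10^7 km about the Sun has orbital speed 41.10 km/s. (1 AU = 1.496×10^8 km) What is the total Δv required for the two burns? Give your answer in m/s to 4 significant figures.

Δv = 18340 m/s

From the circular-orbit relation v² = μ/r at r = 7.854×10^7 km: μ = v²r = (41.10)² × 7.854×10^7 = 1.32671×10^11 km³/s².
In km: r₁ = 0.525 × 1.496×10^8 = 7.854×10^7 km; r₂ = 2.07 × 1.496×10^8 = 3.09672×10^8 km.
The Hohmann ellipse has a_t = (r₁ + r₂)/2 = 1.94106×10^8 km.
Circular speed at r₁: v₁ = √(μ/r₁) = √(1.32671×10^11/7.854×10^7) = 41.10 km/s.
Transfer-orbit speed at r₁ (vis-viva): v_p = √[μ(2/r₁ − 1/a_t)] = 51.91 km/s.
First burn Δv₁ = |v_p − v₁| = 10.81 km/s.
At r₂, v₂ = √(μ/r₂) = 20.698 km/s.
Transfer-orbit speed at r₂: v_a = √[μ(2/r₂ − 1/a_t)] = 13.166 km/s.
Second burn Δv₂ = |v₂ − v_a| = 7.532 km/s.
Total Δv = Δv₁ + Δv₂ = 18.34 km/s.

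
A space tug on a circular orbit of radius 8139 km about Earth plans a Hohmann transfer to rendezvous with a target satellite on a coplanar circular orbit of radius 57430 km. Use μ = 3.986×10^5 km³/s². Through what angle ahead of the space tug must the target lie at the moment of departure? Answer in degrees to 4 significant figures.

Semi-major axis of the transfer orbit: a_t = (8139 + 57430)/2 = 32784.5 km.
The half-period of the transfer ellipse is t = π√(a_t³/μ) = 29540 s.
Target angular speed ω₂ = √(μ/r₂³) = 4.587×10^-5 rad/s.
Angle swept by the target during transfer: ω₂·t = 1.355 rad = 77.64°.
Arrival is 180° from departure on the ellipse, so φ = 180° − 77.64° = 102.4°.

φ = 102.4°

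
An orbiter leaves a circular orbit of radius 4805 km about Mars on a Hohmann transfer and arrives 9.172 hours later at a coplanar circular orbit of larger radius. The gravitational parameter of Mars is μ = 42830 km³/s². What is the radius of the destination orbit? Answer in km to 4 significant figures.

Transfer time t = 9.172 hours = 33019.2 s, and t = π√(a_t³/μ).
So a_t = (μ t²/π²)^(1/3) = (42830 × (33019.2)² / π²)^(1/3) = 16788 km.
Since a_t = (r₁ + r₂)/2, r₂ = 2a_t − r₁ = 2×16788 − 4805 = 28771 km.

r₂ = 28770 km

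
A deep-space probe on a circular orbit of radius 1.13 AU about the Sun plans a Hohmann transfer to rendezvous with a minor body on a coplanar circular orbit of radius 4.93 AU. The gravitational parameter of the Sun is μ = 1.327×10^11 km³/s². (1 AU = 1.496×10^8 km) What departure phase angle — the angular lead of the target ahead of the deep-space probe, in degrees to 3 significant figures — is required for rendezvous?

φ = 93.3°

In km: r₁ = 1.13 × 1.496×10^8 = 1.69048×10^8 km; r₂ = 4.93 × 1.496×10^8 = 7.37528×10^8 km.
The Hohmann ellipse has a_t = (r₁ + r₂)/2 = 4.53288×10^8 km.
Transfer time t = π√(a_t³/μ) = 8.3229×10^7 s.
Target angular speed ω₂ = √(μ/r₂³) = 1.8187×10^-8 rad/s.
Angle swept by the target during transfer: ω₂·t = 1.5137 rad = 86.73°.
Arrival is 180° from departure on the ellipse, so φ = 180° − 86.73° = 93.3°.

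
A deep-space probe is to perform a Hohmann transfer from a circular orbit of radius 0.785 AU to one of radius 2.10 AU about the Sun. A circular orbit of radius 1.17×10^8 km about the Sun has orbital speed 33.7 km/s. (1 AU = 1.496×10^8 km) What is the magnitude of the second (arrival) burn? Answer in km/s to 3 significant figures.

Δv₂ = 5.39 km/s

From the circular-orbit relation v² = μ/r at r = 1.17×10^8 km: μ = v²r = (33.7)² × 1.17×10^8 = 1.32876×10^11 km³/s².
In km: r₁ = 0.785 × 1.496×10^8 = 1.17436×10^8 km; r₂ = 2.10 × 1.496×10^8 = 3.1416×10^8 km.
The Hohmann ellipse has a_t = (r₁ + r₂)/2 = 2.15798×10^8 km.
On the circular orbit at r = 3.1416×10^8 km, v_c = √(μ/r) = 20.566 km/s.
Transfer-orbit speed at the same r (vis-viva, a = a_t): v_t = √[μ(2/r − 1/a_t)] = 15.171 km/s.
Δv₂ = |v_t − v_c| = |15.171 − 20.566| = 5.395 km/s.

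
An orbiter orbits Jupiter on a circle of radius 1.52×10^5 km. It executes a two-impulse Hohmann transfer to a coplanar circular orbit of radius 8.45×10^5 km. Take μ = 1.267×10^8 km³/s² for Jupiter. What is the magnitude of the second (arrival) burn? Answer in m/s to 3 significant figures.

The Hohmann ellipse has a_t = (r₁ + r₂)/2 = 4.985×10^5 km.
On the circular orbit at r = 8.450×10^5 km, v_c = √(μ/r) = 12.245 km/s.
Vis-viva on the transfer ellipse at r = 8.450×10^5 km gives v_t = √[μ(2/r − 1/a_t)] = 6.7616 km/s.
Δv₂ = |v_t − v_c| = |6.7616 − 12.245| = 5.483 km/s.

Δv₂ = 5480 m/s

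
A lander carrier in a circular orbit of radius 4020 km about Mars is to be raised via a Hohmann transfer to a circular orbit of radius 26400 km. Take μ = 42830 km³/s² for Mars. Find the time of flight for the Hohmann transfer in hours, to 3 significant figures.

t = 7.91 hours

Transfer-ellipse semi-major axis a_t = (r₁ + r₂)/2 = (4020 + 26400)/2 = 15210 km.
Transfer time t = π√(a_t³/μ) = π√((15210)³ / 42830) = 28480 s.
Converting: 28480 s ÷ 3600 s/hour = 7.91 hours.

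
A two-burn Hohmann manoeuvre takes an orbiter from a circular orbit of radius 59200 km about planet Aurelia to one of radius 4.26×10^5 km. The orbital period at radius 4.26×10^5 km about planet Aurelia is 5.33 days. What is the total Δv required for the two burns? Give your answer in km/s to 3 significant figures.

From Kepler's third law T² = 4π²r³/μ at r = 4.26×10^5 km, T = 5.33 days = 5.33 × 86400 s = 4.60512×10^5 s: μ = 4π²r³/T² = 1.43915×10^7 km³/s².
Semi-major axis of the transfer orbit: a_t = (59200 + 4.260×10^5)/2 = 2.426×10^5 km.
Circular speed at r₁: v₁ = √(μ/r₁) = √(1.43915×10^7/59200) = 15.592 km/s.
On the transfer ellipse at r₁, vis-viva gives v_p = √[μ(2/r₁ − 1/a_t)] = 20.661 km/s.
First burn Δv₁ = |v_p − v₁| = 5.069 km/s.
At r₂, v₂ = √(μ/r₂) = 5.812 km/s.
Transfer-orbit speed at r₂: v_a = √[μ(2/r₂ − 1/a_t)] = 2.871 km/s.
Second burn Δv₂ = |v₂ − v_a| = 2.941 km/s.
Δv = Δv₁ + Δv₂ = 5.069 + 2.941 = 8.010 km/s.

Δv = 8.01 km/s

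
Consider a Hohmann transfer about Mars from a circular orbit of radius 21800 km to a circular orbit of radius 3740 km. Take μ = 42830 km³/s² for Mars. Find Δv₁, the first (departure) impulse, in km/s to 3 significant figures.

The Hohmann ellipse has a_t = (r₁ + r₂)/2 = 12770 km.
Circular speed at r = 21800 km: v_c = √(μ/r) = 1.40167 km/s.
Vis-viva on the transfer ellipse at r = 21800 km gives v_t = √[μ(2/r − 1/a_t)] = 0.758553 km/s.
Δv₁ = |v_t − v_c| = |0.758553 − 1.40167| = 0.6431 km/s.

Δv₁ = 0.643 km/s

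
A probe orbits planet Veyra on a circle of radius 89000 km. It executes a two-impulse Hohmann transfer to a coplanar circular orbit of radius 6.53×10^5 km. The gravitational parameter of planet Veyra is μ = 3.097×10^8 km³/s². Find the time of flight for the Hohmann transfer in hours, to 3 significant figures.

Semi-major axis of the transfer orbit: a_t = (89000 + 6.530×10^5)/2 = 3.710×10^5 km.
Half the transfer-orbit period gives t = π√(a_t³/μ) = 40340 s.
Converting: 40340 s ÷ 3600 s/hour = 11.2 hours.

t = 11.2 hours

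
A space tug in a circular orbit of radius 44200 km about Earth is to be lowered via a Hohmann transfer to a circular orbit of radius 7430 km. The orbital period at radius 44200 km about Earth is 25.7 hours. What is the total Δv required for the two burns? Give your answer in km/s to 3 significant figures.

From Kepler's third law T² = 4π²r³/μ at r = 44200 km, T = 25.7 hours = 25.7 × 3600 s = 92520 s: μ = 4π²r³/T² = 3.98250×10^5 km³/s².
Semi-major axis of the transfer orbit: a_t = (44200 + 7430)/2 = 25815 km.
Circular speed at r₁: v₁ = √(μ/r₁) = √(3.98250×10^5/44200) = 3.0017 km/s.
On the transfer ellipse at r₁, vis-viva equation gives v_a = √[μ(2/r₁ − 1/a_t)] = 1.6104 km/s.
First burn Δv₁ = |v_a − v₁| = 1.391 km/s.
At r₂, v₂ = √(μ/r₂) = 7.321 km/s.
Transfer-orbit speed at r₂: v_p = √[μ(2/r₂ − 1/a_t)] = 9.580 km/s.
Second burn Δv₂ = |v₂ − v_p| = 2.259 km/s.
Δv = Δv₁ + Δv₂ = 1.391 + 2.259 = 3.650 km/s.

Δv = 3.65 km/s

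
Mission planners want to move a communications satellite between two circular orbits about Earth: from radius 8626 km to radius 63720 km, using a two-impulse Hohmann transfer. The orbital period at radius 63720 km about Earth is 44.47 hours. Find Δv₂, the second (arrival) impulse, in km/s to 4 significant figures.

Δv₂ = 1.280 km/s

From Kepler's third law T² = 4π²r³/μ at r = 63720 km, T = 44.47 hours = 44.47 × 3600 s = 1.60092×10^5 s: μ = 4π²r³/T² = 3.98518×10^5 km³/s².
The Hohmann ellipse has a_t = (r₁ + r₂)/2 = 36173 km.
Circular speed at r = 63720 km: v_c = √(μ/r) = 2.501 km/s.
Transfer-orbit speed at the same r (vis-viva, a = a_t): v_t = √[μ(2/r − 1/a_t)] = 1.221 km/s.
Δv₂ = |v_t − v_c| = |1.221 − 2.501| = 1.280 km/s.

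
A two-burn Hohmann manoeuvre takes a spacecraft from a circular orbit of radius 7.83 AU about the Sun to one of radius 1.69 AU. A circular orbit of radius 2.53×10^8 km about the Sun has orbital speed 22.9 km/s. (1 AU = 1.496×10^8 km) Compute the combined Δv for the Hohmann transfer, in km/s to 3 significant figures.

From the circular-orbit relation v² = μ/r at r = 2.53×10^8 km: μ = v²r = (22.9)² × 2.53×10^8 = 1.32676×10^11 km³/s².
In km: r₁ = 7.83 × 1.496×10^8 = 1.171368×10^9 km; r₂ = 1.69 × 1.496×10^8 = 2.52824×10^8 km.
The Hohmann ellipse has a_t = (r₁ + r₂)/2 = 7.12096×10^8 km.
At r₁ the circular-orbit speed is v₁ = √(μ/r₁) = 10.6426 km/s.
On the transfer ellipse at r₁, vis-viva gives v_a = √[μ(2/r₁ − 1/a_t)] = 6.34146 km/s.
First burn Δv₁ = |v_a − v₁| = 4.301 km/s.
At r₂, v₂ = √(μ/r₂) = 22.908 km/s.
Transfer-orbit speed at r₂: v_p = √[μ(2/r₂ − 1/a_t)] = 29.381 km/s.
Second burn Δv₂ = |v₂ − v_p| = 6.473 km/s.
Total Δv = Δv₁ + Δv₂ = 10.77 km/s.

Δv = 10.8 km/s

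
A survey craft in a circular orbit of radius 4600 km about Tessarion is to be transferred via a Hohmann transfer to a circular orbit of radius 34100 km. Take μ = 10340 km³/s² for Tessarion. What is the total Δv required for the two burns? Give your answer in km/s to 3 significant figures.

Δv = 0.773 km/s

Transfer-ellipse semi-major axis a_t = (r₁ + r₂)/2 = (4600 + 34100)/2 = 19350 km.
At r₁ the circular-orbit speed is v₁ = √(μ/r₁) = 1.499 km/s.
Transfer-orbit speed at r₁ (v² = μ(2/r − 1/a)): v_p = √[μ(2/r₁ − 1/a_t)] = 1.990 km/s.
First burn Δv₁ = |v_p − v₁| = 0.4910 km/s.
At r₂, v₂ = √(μ/r₂) = 0.5507 km/s.
Transfer-orbit speed at r₂: v_a = √[μ(2/r₂ − 1/a_t)] = 0.2685 km/s.
Second burn Δv₂ = |v₂ − v_a| = 0.2822 km/s.
Total Δv = Δv₁ + Δv₂ = 0.7732 km/s.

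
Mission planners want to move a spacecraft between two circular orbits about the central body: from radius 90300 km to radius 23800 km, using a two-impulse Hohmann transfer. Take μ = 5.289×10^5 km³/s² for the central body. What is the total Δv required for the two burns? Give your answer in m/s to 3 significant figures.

Transfer-ellipse semi-major axis a_t = (r₁ + r₂)/2 = (90300 + 23800)/2 = 57050 km.
At r₁ the circular-orbit speed is v₁ = √(μ/r₁) = 2.420 km/s.
Transfer-orbit speed at r₁ (vis-viva): v_a = √[μ(2/r₁ − 1/a_t)] = 1.563 km/s.
First burn Δv₁ = |v_a − v₁| = 0.8570 km/s.
Circular speed at r₂: v₂ = √(μ/r₂) = 4.714 km/s.
Transfer-orbit speed at r₂: v_p = √[μ(2/r₂ − 1/a_t)] = 5.931 km/s.
Second burn Δv₂ = |v₂ − v_p| = 1.217 km/s.
Δv = Δv₁ + Δv₂ = 0.8570 + 1.217 = 2.074 km/s.

Δv = 2070 m/s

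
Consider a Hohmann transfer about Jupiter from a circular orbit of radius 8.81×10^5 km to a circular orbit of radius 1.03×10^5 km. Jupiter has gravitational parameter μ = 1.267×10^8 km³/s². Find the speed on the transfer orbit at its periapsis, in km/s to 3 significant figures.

v = 46.9 km/s

Transfer-ellipse semi-major axis a_t = (r₁ + r₂)/2 = (8.810×10^5 + 1.030×10^5)/2 = 4.920×10^5 km.
At periapsis, r = 1.030×10^5 km.
From the vis-viva equation, v = √[μ(2/r − 1/a_t)] = 46.93 km/s.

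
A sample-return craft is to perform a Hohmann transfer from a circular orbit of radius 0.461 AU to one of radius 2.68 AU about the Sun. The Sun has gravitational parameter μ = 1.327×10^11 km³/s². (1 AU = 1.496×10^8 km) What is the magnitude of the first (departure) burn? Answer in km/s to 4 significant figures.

In km: r₁ = 0.461 × 1.496×10^8 = 6.89656×10^7 km; r₂ = 2.68 × 1.496×10^8 = 4.00928×10^8 km.
Semi-major axis of the transfer orbit: a_t = (6.89656×10^7 + 4.00928×10^8)/2 = 2.349468×10^8 km.
On the circular orbit at r = 6.89656×10^7 km, v_c = √(μ/r) = 43.865 km/s.
Vis-viva on the transfer ellipse at r = 6.89656×10^7 km gives v_t = √[μ(2/r − 1/a_t)] = 57.302 km/s.
Δv₁ = |v_t − v_c| = |57.302 − 43.865| = 13.44 km/s.

Δv₁ = 13.44 km/s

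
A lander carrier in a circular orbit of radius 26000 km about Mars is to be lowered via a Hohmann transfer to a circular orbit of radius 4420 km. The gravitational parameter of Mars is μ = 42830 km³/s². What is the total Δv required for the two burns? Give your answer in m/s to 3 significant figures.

Transfer-ellipse semi-major axis a_t = (r₁ + r₂)/2 = (26000 + 4420)/2 = 15210 km.
At r₁ the circular-orbit speed is v₁ = √(μ/r₁) = 1.2835 km/s.
On the transfer ellipse at r₁, vis-viva equation gives v_a = √[μ(2/r₁ − 1/a_t)] = 0.69188 km/s.
First burn Δv₁ = |v_a − v₁| = 0.5916 km/s.
Circular speed at r₂: v₂ = √(μ/r₂) = 3.113 km/s.
Transfer-orbit speed at r₂: v_p = √[μ(2/r₂ − 1/a_t)] = 4.070 km/s.
Second burn Δv₂ = |v₂ − v_p| = 0.9570 km/s.
Δv = Δv₁ + Δv₂ = 0.5916 + 0.9570 = 1.549 km/s.

Δv = 1550 m/s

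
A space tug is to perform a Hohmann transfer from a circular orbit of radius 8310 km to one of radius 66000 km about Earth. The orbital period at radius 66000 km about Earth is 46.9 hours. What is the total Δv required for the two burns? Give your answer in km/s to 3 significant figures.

From Kepler's third law T² = 4π²r³/μ at r = 66000 km, T = 46.9 hours = 46.9 × 3600 s = 1.6884×10^5 s: μ = 4π²r³/T² = 3.98145×10^5 km³/s².
The Hohmann ellipse has a_t = (r₁ + r₂)/2 = 37155 km.
At r₁ the circular-orbit speed is v₁ = √(μ/r₁) = 6.921814 km/s.
Transfer-orbit speed at r₁ (vis-viva): v_p = √[μ(2/r₁ − 1/a_t)] = 9.225358 km/s.
First burn Δv₁ = |v_p − v₁| = 2.3035 km/s.
Circular speed at r₂: v₂ = √(μ/r₂) = 2.456114 km/s.
Transfer-orbit speed at r₂: v_a = √[μ(2/r₂ − 1/a_t)] = 1.161557 km/s.
Second burn Δv₂ = |v₂ − v_a| = 1.2946 km/s.
Δv = Δv₁ + Δv₂ = 2.3035 + 1.2946 = 3.598 km/s.

Δv = 3.60 km/s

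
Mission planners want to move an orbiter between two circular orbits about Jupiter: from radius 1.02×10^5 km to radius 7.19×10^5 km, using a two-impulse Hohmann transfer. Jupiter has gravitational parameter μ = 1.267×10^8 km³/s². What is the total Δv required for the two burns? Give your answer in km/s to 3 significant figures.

Transfer-ellipse semi-major axis a_t = (r₁ + r₂)/2 = (1.020×10^5 + 7.190×10^5)/2 = 4.105×10^5 km.
Circular speed at r₁: v₁ = √(μ/r₁) = √(1.267×10^8/1.020×10^5) = 35.24 km/s.
On the transfer ellipse at r₁, vis-viva gives v_p = √[μ(2/r₁ − 1/a_t)] = 46.64 km/s.
First burn Δv₁ = |v_p − v₁| = 11.40 km/s.
At r₂, v₂ = √(μ/r₂) = 13.275 km/s.
Transfer-orbit speed at r₂: v_a = √[μ(2/r₂ − 1/a_t)] = 6.6171 km/s.
Second burn Δv₂ = |v₂ − v_a| = 6.658 km/s.
Total Δv = Δv₁ + Δv₂ = 18.06 km/s.

Δv = 18.1 km/s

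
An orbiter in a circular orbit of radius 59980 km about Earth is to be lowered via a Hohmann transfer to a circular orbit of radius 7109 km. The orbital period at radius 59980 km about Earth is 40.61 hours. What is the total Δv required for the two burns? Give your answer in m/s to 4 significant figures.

From Kepler's third law T² = 4π²r³/μ at r = 59980 km, T = 40.61 hours = 40.61 × 3600 s = 1.46196×10^5 s: μ = 4π²r³/T² = 3.98573×10^5 km³/s².
Transfer-ellipse semi-major axis a_t = (r₁ + r₂)/2 = (59980 + 7109)/2 = 33544.5 km.
Circular speed at r₁: v₁ = √(μ/r₁) = √(3.98573×10^5/59980) = 2.578 km/s.
On the transfer ellipse at r₁, vis-viva gives v_a = √[μ(2/r₁ − 1/a_t)] = 1.187 km/s.
First burn Δv₁ = |v_a − v₁| = 1.391 km/s.
Circular speed at r₂: v₂ = √(μ/r₂) = 7.48772 km/s.
Transfer-orbit speed at r₂: v_p = √[μ(2/r₂ − 1/a_t)] = 10.0125 km/s.
Second burn Δv₂ = |v₂ − v_p| = 2.525 km/s.
Δv = Δv₁ + Δv₂ = 1.391 + 2.525 = 3.916 km/s.

Δv = 3916 m/s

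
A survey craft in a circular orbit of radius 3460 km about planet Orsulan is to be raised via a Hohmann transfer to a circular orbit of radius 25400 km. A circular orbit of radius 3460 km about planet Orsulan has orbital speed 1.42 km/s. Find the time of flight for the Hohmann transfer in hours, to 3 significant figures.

From the circular-orbit relation v² = μ/r at r = 3460 km: μ = v²r = (1.42)² × 3460 = 6976.74 km³/s².
Semi-major axis of the transfer orbit: a_t = (3460 + 25400)/2 = 14430 km.
By Kepler's third law the transfer-orbit period is T = 2π√(a_t³/μ), so t = T/2 = 65200 s.
Converting: 65200 s ÷ 3600 s/hour = 18.1 hours.

t = 18.1 hours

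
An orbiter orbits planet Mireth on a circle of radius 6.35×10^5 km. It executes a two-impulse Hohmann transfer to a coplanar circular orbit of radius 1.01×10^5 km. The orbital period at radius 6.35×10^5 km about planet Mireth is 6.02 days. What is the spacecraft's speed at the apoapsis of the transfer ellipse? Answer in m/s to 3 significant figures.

v = 4020 m/s

From Kepler's third law T² = 4π²r³/μ at r = 6.35×10^5 km, T = 6.02 days = 6.02 × 86400 s = 5.20128×10^5 s: μ = 4π²r³/T² = 3.73646×10^7 km³/s².
The Hohmann ellipse has a_t = (r₁ + r₂)/2 = 3.680×10^5 km.
At apoapsis, r = 6.350×10^5 km.
From the vis-viva equation, v = √[μ(2/r − 1/a_t)] = 4.019 km/s.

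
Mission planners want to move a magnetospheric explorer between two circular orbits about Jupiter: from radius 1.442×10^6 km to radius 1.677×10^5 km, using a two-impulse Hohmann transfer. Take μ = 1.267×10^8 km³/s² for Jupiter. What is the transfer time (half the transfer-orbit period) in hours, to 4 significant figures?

t = 55.98 hours

The Hohmann ellipse has a_t = (r₁ + r₂)/2 = 8.0485×10^5 km.
By Kepler's third law the transfer-orbit period is T = 2π√(a_t³/μ), so t = T/2 = 2.0153×10^5 s.
Converting: 2.0153×10^5 s ÷ 3600 s/hour = 55.98 hours.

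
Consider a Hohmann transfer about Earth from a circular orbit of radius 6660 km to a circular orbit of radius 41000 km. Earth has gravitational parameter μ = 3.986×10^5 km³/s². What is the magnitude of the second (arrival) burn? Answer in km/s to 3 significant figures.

The Hohmann ellipse has a_t = (r₁ + r₂)/2 = 23830 km.
Circular speed at r = 41000 km: v_c = √(μ/r) = 3.118 km/s.
Transfer-orbit speed at the same r (vis-viva, a = a_t): v_t = √[μ(2/r − 1/a_t)] = 1.648 km/s.
Δv₂ = |v_t − v_c| = |1.648 − 3.118| = 1.470 km/s.

Δv₂ = 1.47 km/s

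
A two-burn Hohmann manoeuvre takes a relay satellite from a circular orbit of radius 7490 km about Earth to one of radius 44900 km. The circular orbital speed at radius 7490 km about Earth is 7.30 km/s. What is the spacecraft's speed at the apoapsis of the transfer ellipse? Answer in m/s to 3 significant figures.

v = 1590 m/s

From the circular-orbit relation v² = μ/r at r = 7490 km: μ = v²r = (7.30)² × 7490 = 3.99142×10^5 km³/s².
Semi-major axis of the transfer orbit: a_t = (7490 + 44900)/2 = 26195 km.
At apoapsis, r = 44900 km.
Applying v² = μ(2/r − 1/a_t): v = 1.594 km/s.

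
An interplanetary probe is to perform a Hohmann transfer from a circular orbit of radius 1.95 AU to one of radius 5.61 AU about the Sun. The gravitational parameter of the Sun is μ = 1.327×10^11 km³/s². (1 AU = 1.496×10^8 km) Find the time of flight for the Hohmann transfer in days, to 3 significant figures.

In km: r₁ = 1.95 × 1.496×10^8 = 2.9172×10^8 km; r₂ = 5.61 × 1.496×10^8 = 8.39256×10^8 km.
Transfer-ellipse semi-major axis a_t = (r₁ + r₂)/2 = (2.9172×10^8 + 8.39256×10^8)/2 = 5.65488×10^8 km.
Transfer time t = π√(a_t³/μ) = π√((5.65488×10^8)³ / 1.327×10^11) = 1.160×10^8 s.
Converting: 1.160×10^8 s ÷ 86400 s/day = 1340 days.

t = 1340 days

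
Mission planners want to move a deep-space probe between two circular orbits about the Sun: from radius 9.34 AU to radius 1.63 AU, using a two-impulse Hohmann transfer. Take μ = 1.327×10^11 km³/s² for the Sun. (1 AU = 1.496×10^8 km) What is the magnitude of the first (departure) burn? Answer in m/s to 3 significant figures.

Δv₁ = 4430 m/s

In km: r₁ = 9.34 × 1.496×10^8 = 1.397264×10^9 km; r₂ = 1.63 × 1.496×10^8 = 2.43848×10^8 km.
Transfer-ellipse semi-major axis a_t = (r₁ + r₂)/2 = (1.397264×10^9 + 2.43848×10^8)/2 = 8.20556×10^8 km.
Circular speed at r = 1.397264×10^9 km: v_c = √(μ/r) = 9.7453 km/s.
Transfer-orbit speed at the same r (vis-viva, a = a_t): v_t = √[μ(2/r − 1/a_t)] = 5.3125 km/s.
Δv₁ = |v_t − v_c| = |5.3125 − 9.7453| = 4.433 km/s.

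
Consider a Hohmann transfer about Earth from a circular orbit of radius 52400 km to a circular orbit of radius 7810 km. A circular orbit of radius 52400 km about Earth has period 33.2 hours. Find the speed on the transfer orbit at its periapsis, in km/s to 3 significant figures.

From Kepler's third law T² = 4π²r³/μ at r = 52400 km, T = 33.2 hours = 33.2 × 3600 s = 1.1952×10^5 s: μ = 4π²r³/T² = 3.97624×10^5 km³/s².
The Hohmann ellipse has a_t = (r₁ + r₂)/2 = 30105 km.
At periapsis, r = 7810 km.
Vis-viva: v = √[μ(2/r − 1/a_t)] = √[3.97624×10^5 × (2/7810 − 1/30105)] = 9.414 km/s.

v = 9.41 km/s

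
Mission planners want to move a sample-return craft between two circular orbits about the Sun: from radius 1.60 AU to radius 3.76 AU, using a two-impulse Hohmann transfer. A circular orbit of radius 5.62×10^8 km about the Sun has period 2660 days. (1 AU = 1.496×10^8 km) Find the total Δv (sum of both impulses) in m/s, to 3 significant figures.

From Kepler's third law T² = 4π²r³/μ at r = 5.62×10^8 km, T = 2660 days = 2660 × 86400 s = 2.29824×10^8 s: μ = 4π²r³/T² = 1.32672×10^11 km³/s².
In km: r₁ = 1.60 × 1.496×10^8 = 2.3936×10^8 km; r₂ = 3.76 × 1.496×10^8 = 5.62496×10^8 km.
Semi-major axis of the transfer orbit: a_t = (2.3936×10^8 + 5.62496×10^8)/2 = 4.00928×10^8 km.
At r₁ the circular-orbit speed is v₁ = √(μ/r₁) = 23.543 km/s.
On the transfer ellipse at r₁, vis-viva gives v_p = √[μ(2/r₁ − 1/a_t)] = 27.886 km/s.
First burn Δv₁ = |v_p − v₁| = 4.343 km/s.
Circular speed at r₂: v₂ = √(μ/r₂) = 15.3578 km/s.
Transfer-orbit speed at r₂: v_a = √[μ(2/r₂ − 1/a_t)] = 11.8665 km/s.
Second burn Δv₂ = |v₂ − v_a| = 3.491 km/s.
Δv = Δv₁ + Δv₂ = 4.343 + 3.491 = 7.834 km/s.

Δv = 7830 m/s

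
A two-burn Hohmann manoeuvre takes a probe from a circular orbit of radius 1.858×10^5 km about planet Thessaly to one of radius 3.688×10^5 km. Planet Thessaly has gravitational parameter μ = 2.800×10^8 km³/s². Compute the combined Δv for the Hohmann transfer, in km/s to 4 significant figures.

The Hohmann ellipse has a_t = (r₁ + r₂)/2 = 2.773×10^5 km.
Circular speed at r₁: v₁ = √(μ/r₁) = √(2.800×10^8/1.858×10^5) = 38.820 km/s.
Transfer-orbit speed at r₁ (vis-viva equation): v_p = √[μ(2/r₁ − 1/a_t)] = 44.769 km/s.
First burn Δv₁ = |v_p − v₁| = 5.949 km/s.
At r₂, v₂ = √(μ/r₂) = 27.55 km/s.
Transfer-orbit speed at r₂: v_a = √[μ(2/r₂ − 1/a_t)] = 22.55 km/s.
Second burn Δv₂ = |v₂ − v_a| = 5.000 km/s.
Δv = Δv₁ + Δv₂ = 5.949 + 5.000 = 10.95 km/s.

Δv = 10.95 km/s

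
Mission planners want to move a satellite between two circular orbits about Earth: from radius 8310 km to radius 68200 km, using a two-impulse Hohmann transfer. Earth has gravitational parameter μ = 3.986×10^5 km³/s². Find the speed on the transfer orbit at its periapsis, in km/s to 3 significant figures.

v = 9.25 km/s

The Hohmann ellipse has a_t = (r₁ + r₂)/2 = 38255 km.
The periapsis of the transfer ellipse is at r = 8310 km.
Vis-viva: v = √[μ(2/r − 1/a_t)] = √[3.986×10^5 × (2/8310 − 1/38255)] = 9.247 km/s.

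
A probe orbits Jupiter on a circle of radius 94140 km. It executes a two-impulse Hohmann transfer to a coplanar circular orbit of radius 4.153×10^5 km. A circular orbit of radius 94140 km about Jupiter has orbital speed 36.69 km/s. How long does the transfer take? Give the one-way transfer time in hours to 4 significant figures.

From the circular-orbit relation v² = μ/r at r = 94140 km: μ = v²r = (36.69)² × 94140 = 1.26727×10^8 km³/s².
Semi-major axis of the transfer orbit: a_t = (94140 + 4.153×10^5)/2 = 2.5472×10^5 km.
By Kepler's third law the transfer-orbit period is T = 2π√(a_t³/μ), so t = T/2 = 35876 s.
Converting: 35876 s ÷ 3600 s/hour = 9.966 hours.

t = 9.966 hours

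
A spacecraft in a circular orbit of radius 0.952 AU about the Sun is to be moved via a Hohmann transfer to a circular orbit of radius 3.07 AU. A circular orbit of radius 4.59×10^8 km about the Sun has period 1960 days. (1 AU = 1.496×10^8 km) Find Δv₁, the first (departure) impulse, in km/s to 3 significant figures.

Δv₁ = 7.20 km/s

From Kepler's third law T² = 4π²r³/μ at r = 4.59×10^8 km, T = 1960 days = 1960 × 86400 s = 1.69344×10^8 s: μ = 4π²r³/T² = 1.33125×10^11 km³/s².
In km: r₁ = 0.952 × 1.496×10^8 = 1.424192×10^8 km; r₂ = 3.07 × 1.496×10^8 = 4.59272×10^8 km.
Transfer-ellipse semi-major axis a_t = (r₁ + r₂)/2 = (1.424192×10^8 + 4.59272×10^8)/2 = 3.008456×10^8 km.
Circular speed at r = 1.424192×10^8 km: v_c = √(μ/r) = 30.573 km/s.
Vis-viva on the transfer ellipse at r = 1.424192×10^8 km gives v_t = √[μ(2/r − 1/a_t)] = 37.775 km/s.
Δv₁ = |v_t − v_c| = |37.775 − 30.573| = 7.202 km/s.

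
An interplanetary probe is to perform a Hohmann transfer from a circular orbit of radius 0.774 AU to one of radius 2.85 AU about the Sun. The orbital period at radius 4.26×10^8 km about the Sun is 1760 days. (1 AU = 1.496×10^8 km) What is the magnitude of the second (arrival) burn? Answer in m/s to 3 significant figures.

From Kepler's third law T² = 4π²r³/μ at r = 4.26×10^8 km, T = 1760 days = 1760 × 86400 s = 1.52064×10^8 s: μ = 4π²r³/T² = 1.31988×10^11 km³/s².
In km: r₁ = 0.774 × 1.496×10^8 = 1.157904×10^8 km; r₂ = 2.85 × 1.496×10^8 = 4.2636×10^8 km.
Transfer-ellipse semi-major axis a_t = (r₁ + r₂)/2 = (1.157904×10^8 + 4.2636×10^8)/2 = 2.710752×10^8 km.
Circular speed at r = 4.2636×10^8 km: v_c = √(μ/r) = 17.5946 km/s.
Transfer-orbit speed at the same r (vis-viva, a = a_t): v_t = √[μ(2/r − 1/a_t)] = 11.4993 km/s.
Δv₂ = |v_t − v_c| = |11.4993 − 17.5946| = 6.095 km/s.

Δv₂ = 6100 m/s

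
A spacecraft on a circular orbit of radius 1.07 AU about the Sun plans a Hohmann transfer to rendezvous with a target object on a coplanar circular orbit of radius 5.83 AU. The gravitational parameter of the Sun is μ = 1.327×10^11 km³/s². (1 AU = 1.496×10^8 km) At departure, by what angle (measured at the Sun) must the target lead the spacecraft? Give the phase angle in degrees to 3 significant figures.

In km: r₁ = 1.07 × 1.496×10^8 = 1.60072×10^8 km; r₂ = 5.83 × 1.496×10^8 = 8.72168×10^8 km.
Semi-major axis of the transfer orbit: a_t = (1.60072×10^8 + 8.72168×10^8)/2 = 5.1612×10^8 km.
Transfer time t = π√(a_t³/μ) = 1.0112×10^8 s.
The target's mean motion on its circular orbit is ω₂ = √(μ/r₂³) = 1.4143×10^-8 rad/s.
Angle swept by the target during transfer: ω₂·t = 1.4301 rad = 81.94°.
The spacecraft traverses 180° on the transfer ellipse, so the target must lead by 180° − 81.94° = 98.1°.

φ = 98.1°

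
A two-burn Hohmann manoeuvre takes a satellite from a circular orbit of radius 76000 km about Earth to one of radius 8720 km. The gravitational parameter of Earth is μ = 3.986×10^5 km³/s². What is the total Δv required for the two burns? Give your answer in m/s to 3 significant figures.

The Hohmann ellipse has a_t = (r₁ + r₂)/2 = 42360 km.
Circular speed at r₁: v₁ = √(μ/r₁) = √(3.986×10^5/76000) = 2.290 km/s.
On the transfer ellipse at r₁, vis-viva equation gives v_a = √[μ(2/r₁ − 1/a_t)] = 1.039 km/s.
First burn Δv₁ = |v_a − v₁| = 1.251 km/s.
Circular speed at r₂: v₂ = √(μ/r₂) = 6.761 km/s.
Transfer-orbit speed at r₂: v_p = √[μ(2/r₂ − 1/a_t)] = 9.056 km/s.
Second burn Δv₂ = |v₂ − v_p| = 2.295 km/s.
Δv = Δv₁ + Δv₂ = 1.251 + 2.295 = 3.546 km/s.

Δv = 3550 m/s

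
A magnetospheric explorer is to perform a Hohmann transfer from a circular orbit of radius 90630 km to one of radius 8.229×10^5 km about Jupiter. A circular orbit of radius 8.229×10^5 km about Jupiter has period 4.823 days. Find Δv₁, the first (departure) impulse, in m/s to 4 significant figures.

From Kepler's third law T² = 4π²r³/μ at r = 8.229×10^5 km, T = 4.823 days = 4.823 × 86400 s = 4.167072×10^5 s: μ = 4π²r³/T² = 1.26689×10^8 km³/s².
Semi-major axis of the transfer orbit: a_t = (90630 + 8.229×10^5)/2 = 4.56765×10^5 km.
On the circular orbit at r = 90630 km, v_c = √(μ/r) = 37.3881 km/s.
Transfer-orbit speed at the same r (vis-viva, a = a_t): v_t = √[μ(2/r − 1/a_t)] = 50.1835 km/s.
Δv₁ = |v_t − v_c| = |50.1835 − 37.3881| = 12.80 km/s.

Δv₁ = 12800 m/s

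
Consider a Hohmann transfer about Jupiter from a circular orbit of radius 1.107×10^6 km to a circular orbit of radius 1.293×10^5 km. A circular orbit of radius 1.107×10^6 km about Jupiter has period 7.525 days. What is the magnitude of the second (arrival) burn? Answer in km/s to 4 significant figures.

From Kepler's third law T² = 4π²r³/μ at r = 1.107×10^6 km, T = 7.525 days = 7.525 × 86400 s = 6.5016×10^5 s: μ = 4π²r³/T² = 1.26696×10^8 km³/s².
Transfer-ellipse semi-major axis a_t = (r₁ + r₂)/2 = (1.107×10^6 + 1.293×10^5)/2 = 6.1815×10^5 km.
On the circular orbit at r = 1.293×10^5 km, v_c = √(μ/r) = 31.30 km/s.
Vis-viva on the transfer ellipse at r = 1.293×10^5 km gives v_t = √[μ(2/r − 1/a_t)] = 41.89 km/s.
Δv₂ = |v_t − v_c| = |41.89 − 31.30| = 10.59 km/s.

Δv₂ = 10.59 km/s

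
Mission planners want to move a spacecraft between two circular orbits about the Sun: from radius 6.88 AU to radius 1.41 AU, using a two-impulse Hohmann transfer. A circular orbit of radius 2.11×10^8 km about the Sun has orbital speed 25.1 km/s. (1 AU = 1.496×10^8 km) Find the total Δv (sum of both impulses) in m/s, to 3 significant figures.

From the circular-orbit relation v² = μ/r at r = 2.11×10^8 km: μ = v²r = (25.1)² × 2.11×10^8 = 1.32932×10^11 km³/s².
In km: r₁ = 6.88 × 1.496×10^8 = 1.029248×10^9 km; r₂ = 1.41 × 1.496×10^8 = 2.10936×10^8 km.
The Hohmann ellipse has a_t = (r₁ + r₂)/2 = 6.20092×10^8 km.
Circular speed at r₁: v₁ = √(μ/r₁) = √(1.32932×10^11/1.029248×10^9) = 11.3646 km/s.
Transfer-orbit speed at r₁ (vis-viva): v_a = √[μ(2/r₁ − 1/a_t)] = 6.62830 km/s.
First burn Δv₁ = |v_a − v₁| = 4.7363 km/s.
At r₂, v₂ = √(μ/r₂) = 25.1038 km/s.
Transfer-orbit speed at r₂: v_p = √[μ(2/r₂ − 1/a_t)] = 32.3423 km/s.
Second burn Δv₂ = |v₂ − v_p| = 7.2385 km/s.
Total Δv = Δv₁ + Δv₂ = 11.97 km/s.

Δv = 12000 m/s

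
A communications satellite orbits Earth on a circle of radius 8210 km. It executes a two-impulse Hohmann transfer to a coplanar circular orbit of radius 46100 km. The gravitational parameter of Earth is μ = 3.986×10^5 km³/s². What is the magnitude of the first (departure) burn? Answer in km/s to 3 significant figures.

The Hohmann ellipse has a_t = (r₁ + r₂)/2 = 27155 km.
On the circular orbit at r = 8210 km, v_c = √(μ/r) = 6.968 km/s.
Vis-viva on the transfer ellipse at r = 8210 km gives v_t = √[μ(2/r − 1/a_t)] = 9.079 km/s.
Δv₁ = |v_t − v_c| = |9.079 − 6.968| = 2.111 km/s.

Δv₁ = 2.11 km/s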